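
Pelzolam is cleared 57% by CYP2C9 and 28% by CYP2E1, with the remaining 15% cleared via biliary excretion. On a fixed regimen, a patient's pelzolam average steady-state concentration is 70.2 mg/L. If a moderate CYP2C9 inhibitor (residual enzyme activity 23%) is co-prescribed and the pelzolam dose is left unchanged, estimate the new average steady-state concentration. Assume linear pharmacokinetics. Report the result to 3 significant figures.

The CYP2C9 pathway (57% of clearance) falls to 0.23× activity: 0.57 × 0.23 = 0.1311.
CYP2E1 (28%) and the residual 15% are unaffected.
CL_new/CL_old = 0.1311 + 0.28 + 0.15 = 0.5611.
New average steady-state concentration = baseline ÷ relative clearance = 70.2 / 0.5611 = 125 mg/L.

125 mg/L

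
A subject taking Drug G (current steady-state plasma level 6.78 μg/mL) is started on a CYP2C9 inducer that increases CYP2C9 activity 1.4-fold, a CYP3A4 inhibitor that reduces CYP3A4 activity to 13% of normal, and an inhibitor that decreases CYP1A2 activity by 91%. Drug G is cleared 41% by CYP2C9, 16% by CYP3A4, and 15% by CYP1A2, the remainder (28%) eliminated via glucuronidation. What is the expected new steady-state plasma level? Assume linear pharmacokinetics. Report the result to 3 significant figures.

7.63 μg/mL

The CYP2C9 pathway (41% of clearance) is boosted to 1.4× activity: 0.41 × 1.4 = 0.574.
The CYP3A4 pathway (16% of clearance) is reduced to 0.13× activity: 0.16 × 0.13 = 0.0208.
The CYP1A2 pathway (15% of clearance) drops to 0.09× activity: 0.15 × 0.09 = 0.0135.
The remaining 28% of clearance is unaffected.
New clearance relative to baseline: 0.574 + 0.0208 + 0.0135 + 0.28 = 0.8883.
Dividing the baseline by the relative clearance: 6.78 / 0.8883 = 7.63 μg/mL.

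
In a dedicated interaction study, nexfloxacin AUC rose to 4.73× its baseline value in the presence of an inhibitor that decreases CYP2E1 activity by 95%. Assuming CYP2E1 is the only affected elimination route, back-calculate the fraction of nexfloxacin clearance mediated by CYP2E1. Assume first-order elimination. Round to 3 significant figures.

CL'/CL = 1 / 4.73 = 0.2114
0.05·fm + (1 − fm) = 0.2114
fm = (0.2114 − 1) / (0.05 − 1) = 0.830

0.830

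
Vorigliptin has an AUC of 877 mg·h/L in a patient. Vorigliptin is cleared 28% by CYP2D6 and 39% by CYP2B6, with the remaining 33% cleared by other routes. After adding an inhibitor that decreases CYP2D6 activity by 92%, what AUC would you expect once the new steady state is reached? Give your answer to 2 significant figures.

The CYP2D6 pathway (28% of clearance) falls to 0.08× activity: 0.28 × 0.08 = 0.0224.
CYP2B6 (39%) and the residual 33% are unaffected.
New clearance relative to baseline: 0.0224 + 0.39 + 0.33 = 0.7424.
New AUC = baseline ÷ relative clearance = 877 / 0.7424 = 1.2 × 10³ mg·h/L.

1.2 × 10³ mg·h/L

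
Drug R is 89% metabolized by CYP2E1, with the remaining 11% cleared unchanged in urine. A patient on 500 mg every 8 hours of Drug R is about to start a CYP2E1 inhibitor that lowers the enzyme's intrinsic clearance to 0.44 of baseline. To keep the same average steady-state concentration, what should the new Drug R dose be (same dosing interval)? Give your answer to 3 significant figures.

The CYP2E1 pathway (89% of clearance) falls to 0.44× activity: 0.89 × 0.44 = 0.3916.
Non-CYP routes (11%) are unchanged.
CL_new/CL_old = 0.3916 + 0.11 = 0.5016.
Css,avg = (dose rate)/CL, so holding Css fixed requires dose ∝ CL: 500 × 0.5016 = 251 mg.

251 mg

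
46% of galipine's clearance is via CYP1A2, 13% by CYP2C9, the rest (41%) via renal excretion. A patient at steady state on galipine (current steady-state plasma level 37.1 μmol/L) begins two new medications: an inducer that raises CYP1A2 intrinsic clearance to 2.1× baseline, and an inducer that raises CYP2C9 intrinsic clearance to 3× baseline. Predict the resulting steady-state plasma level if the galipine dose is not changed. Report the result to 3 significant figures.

The CYP1A2 pathway (46% of clearance) increases to 2.1× activity: 0.46 × 2.1 = 0.966.
The CYP2C9 pathway (13% of clearance) increases to 3× activity: 0.13 × 3 = 0.39.
The remaining 41% of clearance is unaffected.
New clearance relative to baseline: 0.966 + 0.39 + 0.41 = 1.766.
Dividing the baseline by the relative clearance: 37.1 / 1.766 = 21.0 μmol/L.

21.0 μmol/L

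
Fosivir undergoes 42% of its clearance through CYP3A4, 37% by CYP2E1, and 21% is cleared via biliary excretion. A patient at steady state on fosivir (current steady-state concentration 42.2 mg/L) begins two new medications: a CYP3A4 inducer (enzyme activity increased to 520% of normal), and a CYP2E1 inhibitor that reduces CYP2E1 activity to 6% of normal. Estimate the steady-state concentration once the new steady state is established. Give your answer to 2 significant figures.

17 mg/L

The CYP3A4 pathway (42% of clearance) rises to 5.2× activity: 0.42 × 5.2 = 2.184.
The CYP2E1 pathway (37% of clearance) drops to 0.06× activity: 0.37 × 0.06 = 0.0222.
Non-CYP routes (21%) are unchanged.
Relative clearance = 2.184 + 0.0222 + 0.21 = 2.4162.
New steady-state concentration = 42.2 / 2.4162 = 17 mg/L (concentration scales inversely with clearance).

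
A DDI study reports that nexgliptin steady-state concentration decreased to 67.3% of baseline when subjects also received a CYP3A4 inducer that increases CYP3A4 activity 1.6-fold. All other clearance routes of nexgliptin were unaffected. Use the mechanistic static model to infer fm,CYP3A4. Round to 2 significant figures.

Let x = fm,CYP3A4. Because steady-state concentration ∝ 1/CL, relative clearance rose to 1/0.673 = 1.486.
Setting x·1.6 + (1 − x) = 1.486 and solving: x = (1.486 − 1)/(1.6 − 1) = 0.81.

0.81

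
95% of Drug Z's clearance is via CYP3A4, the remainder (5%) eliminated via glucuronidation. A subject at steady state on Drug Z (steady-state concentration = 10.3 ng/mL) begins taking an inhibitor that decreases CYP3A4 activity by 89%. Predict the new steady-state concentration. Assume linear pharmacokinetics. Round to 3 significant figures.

The CYP3A4 pathway (95% of clearance) is reduced to 0.11× activity: 0.95 × 0.11 = 0.1045.
The remaining 5% of clearance is unaffected.
Relative clearance = 0.1045 + 0.05 = 0.1545.
New steady-state concentration = baseline ÷ relative clearance = 10.3 / 0.1545 = 66.7 ng/mL.

66.7 ng/mL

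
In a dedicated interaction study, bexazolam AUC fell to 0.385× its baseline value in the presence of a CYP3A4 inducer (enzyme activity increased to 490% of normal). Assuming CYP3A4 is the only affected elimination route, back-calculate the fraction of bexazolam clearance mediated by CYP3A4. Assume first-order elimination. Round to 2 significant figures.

CL'/CL = 1 / 0.385 = 2.597
4.9·fm + (1 − fm) = 2.597
fm = (2.597 − 1) / (4.9 − 1) = 0.41

0.41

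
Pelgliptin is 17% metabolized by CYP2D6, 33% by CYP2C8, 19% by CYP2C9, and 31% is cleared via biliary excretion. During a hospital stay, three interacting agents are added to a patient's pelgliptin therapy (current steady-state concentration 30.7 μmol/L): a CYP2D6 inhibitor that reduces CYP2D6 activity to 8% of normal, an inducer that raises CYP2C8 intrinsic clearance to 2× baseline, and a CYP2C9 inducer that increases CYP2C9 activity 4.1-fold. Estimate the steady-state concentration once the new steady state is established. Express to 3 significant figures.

17.4 μmol/L

The CYP2D6 pathway (17% of clearance) is reduced to 0.08× activity: 0.17 × 0.08 = 0.0136.
The CYP2C8 pathway (33% of clearance) is boosted to 2× activity: 0.33 × 2 = 0.66.
The CYP2C9 pathway (19% of clearance) is boosted to 4.1× activity: 0.19 × 4.1 = 0.779.
The remaining 31% of clearance is unaffected.
New clearance relative to baseline: 0.0136 + 0.66 + 0.779 + 0.31 = 1.7626.
Dividing the baseline by the relative clearance: 30.7 / 1.7626 = 17.4 μmol/L.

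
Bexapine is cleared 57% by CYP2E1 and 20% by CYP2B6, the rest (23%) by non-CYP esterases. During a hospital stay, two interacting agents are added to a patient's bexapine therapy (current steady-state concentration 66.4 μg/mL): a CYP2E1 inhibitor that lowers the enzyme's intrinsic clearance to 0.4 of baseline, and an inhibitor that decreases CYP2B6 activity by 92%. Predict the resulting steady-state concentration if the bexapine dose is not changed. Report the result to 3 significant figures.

The CYP2E1 pathway (57% of clearance) is reduced to 0.4× activity: 0.57 × 0.4 = 0.228.
The CYP2B6 pathway (20% of clearance) drops to 0.08× activity: 0.2 × 0.08 = 0.016.
Non-CYP routes (23%) are unchanged.
New clearance relative to baseline: 0.228 + 0.016 + 0.23 = 0.474.
New steady-state concentration = 66.4 / 0.474 = 140 μg/mL (concentration scales inversely with clearance).

140 μg/mL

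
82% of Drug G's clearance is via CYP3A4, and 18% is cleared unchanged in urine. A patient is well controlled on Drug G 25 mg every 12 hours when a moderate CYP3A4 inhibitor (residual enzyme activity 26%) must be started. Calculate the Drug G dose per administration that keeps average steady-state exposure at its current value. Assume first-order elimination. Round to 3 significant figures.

CYP3A4: 0.82 × 0.26 = 0.2132
Other: 0.18 (unchanged)
CL_new/CL_old = 0.2132 + 0.18 = 0.3932.
Exposure is unchanged when dose changes in proportion to clearance. New dose = 25 mg × 0.3932 = 9.83 mg.

9.83 mg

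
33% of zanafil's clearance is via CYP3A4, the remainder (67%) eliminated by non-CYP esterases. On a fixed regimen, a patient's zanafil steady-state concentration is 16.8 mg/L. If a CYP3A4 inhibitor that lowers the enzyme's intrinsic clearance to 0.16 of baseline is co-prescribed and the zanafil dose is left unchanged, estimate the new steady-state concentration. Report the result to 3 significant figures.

CYP3A4: 0.33 × 0.16 = 0.0528
Other: 0.67 (unchanged)
New clearance relative to baseline: 0.0528 + 0.67 = 0.7228.
With dosing unchanged, steady-state concentration scales as 1/CL: 16.8 / 0.7228 = 23.2 mg/L.

23.2 mg/L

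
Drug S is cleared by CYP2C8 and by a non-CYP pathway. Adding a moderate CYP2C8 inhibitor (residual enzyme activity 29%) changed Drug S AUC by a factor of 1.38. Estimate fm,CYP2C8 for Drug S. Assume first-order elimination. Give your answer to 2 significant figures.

0.39

CL'/CL = 1 / 1.38 = 0.7246
0.29·fm + (1 − fm) = 0.7246
fm = (0.7246 − 1) / (0.29 − 1) = 0.39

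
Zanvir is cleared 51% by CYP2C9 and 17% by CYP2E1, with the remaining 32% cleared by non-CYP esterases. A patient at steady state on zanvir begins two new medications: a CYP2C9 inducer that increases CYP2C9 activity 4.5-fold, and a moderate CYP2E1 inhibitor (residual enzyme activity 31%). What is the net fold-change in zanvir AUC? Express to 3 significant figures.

The CYP2C9 pathway (51% of clearance) increases to 4.5× activity: 0.51 × 4.5 = 2.295.
The CYP2E1 pathway (17% of clearance) is reduced to 0.31× activity: 0.17 × 0.31 = 0.0527.
The remaining 32% of clearance is unaffected.
New clearance relative to baseline: 2.295 + 0.0527 + 0.32 = 2.6677.
AUC ∝ 1/CL: fold-change = 1 / 2.6677 = 0.375.

0.375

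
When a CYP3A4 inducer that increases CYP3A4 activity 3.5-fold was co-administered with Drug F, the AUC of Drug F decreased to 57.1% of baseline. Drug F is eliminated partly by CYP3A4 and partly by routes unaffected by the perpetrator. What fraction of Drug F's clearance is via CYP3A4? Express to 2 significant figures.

CL'/CL = 1 / 0.571 = 1.751
3.5·fm + (1 − fm) = 1.751
fm = (1.751 − 1) / (3.5 − 1) = 0.30

0.30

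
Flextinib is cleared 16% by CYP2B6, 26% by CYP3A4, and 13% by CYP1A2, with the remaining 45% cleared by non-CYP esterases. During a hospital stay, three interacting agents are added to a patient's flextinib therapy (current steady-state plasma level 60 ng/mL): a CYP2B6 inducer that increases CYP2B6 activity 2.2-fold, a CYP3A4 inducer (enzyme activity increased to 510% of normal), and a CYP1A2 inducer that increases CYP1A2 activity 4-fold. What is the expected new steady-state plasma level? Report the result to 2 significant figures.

CYP2B6: 0.16 × 2.2 = 0.352
CYP3A4: 0.26 × 5.1 = 1.326
CYP1A2: 0.13 × 4 = 0.52
Other: 0.45 (unchanged)
CL_new/CL_old = 0.352 + 1.326 + 0.52 + 0.45 = 2.648.
Steady-state plasma level ∝ 1/CL: new value = 60 / 2.648 = 23 ng/mL.

23 ng/mL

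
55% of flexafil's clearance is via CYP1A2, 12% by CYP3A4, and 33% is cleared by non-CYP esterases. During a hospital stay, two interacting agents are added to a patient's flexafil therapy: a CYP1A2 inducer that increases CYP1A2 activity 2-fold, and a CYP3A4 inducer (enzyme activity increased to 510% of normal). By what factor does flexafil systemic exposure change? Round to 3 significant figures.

CYP1A2: 0.55 × 2 = 1.1
CYP3A4: 0.12 × 5.1 = 0.612
Other: 0.33 (unchanged)
Relative clearance = 1.1 + 0.612 + 0.33 = 2.042.
Systemic exposure ∝ 1/CL: fold-change = 1 / 2.042 = 0.490.

0.490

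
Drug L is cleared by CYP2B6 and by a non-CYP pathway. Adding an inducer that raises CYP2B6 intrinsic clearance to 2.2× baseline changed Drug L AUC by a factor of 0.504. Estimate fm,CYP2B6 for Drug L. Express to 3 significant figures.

0.820

Write x for the fraction cleared via CYP2B6. The observed AUC change means clearance rose to 1/0.504 = 1.984 of baseline.
Setting x·2.2 + (1 − x) = 1.984 and solving: x = (1.984 − 1)/(2.2 − 1) = 0.820.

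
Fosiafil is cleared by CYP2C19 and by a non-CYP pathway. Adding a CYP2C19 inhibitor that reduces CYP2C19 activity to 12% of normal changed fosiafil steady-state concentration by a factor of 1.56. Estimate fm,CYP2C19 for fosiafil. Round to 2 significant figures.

0.41

Let fm be the CYP2C19 fraction. New clearance relative to baseline = fm × 0.12 + (1 − fm).
Steady-state concentration ratio = 1 / (new CL fraction), so new CL fraction = 1 / 1.56 = 0.641.
fm × 0.12 + 1 − fm = 0.641  ⇒  fm × (0.12 − 1) = −0.359  ⇒  fm = 0.41.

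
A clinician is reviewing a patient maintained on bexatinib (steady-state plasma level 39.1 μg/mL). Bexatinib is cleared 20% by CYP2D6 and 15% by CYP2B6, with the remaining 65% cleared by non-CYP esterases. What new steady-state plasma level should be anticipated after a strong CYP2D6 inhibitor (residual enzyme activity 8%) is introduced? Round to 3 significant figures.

47.9 μg/mL

The CYP2D6 pathway (20% of clearance) falls to 0.08× activity: 0.2 × 0.08 = 0.016.
CYP2B6 (15%) and the residual 65% are unaffected.
CL_new/CL_old = 0.016 + 0.15 + 0.65 = 0.816.
With dosing unchanged, steady-state plasma level scales as 1/CL: 39.1 / 0.816 = 47.9 μg/mL.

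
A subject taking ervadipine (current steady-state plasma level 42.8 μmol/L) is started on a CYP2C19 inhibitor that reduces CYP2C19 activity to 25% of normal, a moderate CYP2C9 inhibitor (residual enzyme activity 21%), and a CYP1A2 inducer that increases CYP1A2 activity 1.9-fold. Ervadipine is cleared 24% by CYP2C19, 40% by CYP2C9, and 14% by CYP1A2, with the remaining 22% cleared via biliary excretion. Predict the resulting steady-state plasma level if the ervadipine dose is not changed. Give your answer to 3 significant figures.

67.9 μmol/L

The CYP2C19 pathway (24% of clearance) falls to 0.25× activity: 0.24 × 0.25 = 0.06.
The CYP2C9 pathway (40% of clearance) falls to 0.21× activity: 0.4 × 0.21 = 0.084.
The CYP1A2 pathway (14% of clearance) rises to 1.9× activity: 0.14 × 1.9 = 0.266.
The remaining 22% of clearance is unaffected.
CL_new/CL_old = 0.06 + 0.084 + 0.266 + 0.22 = 0.63.
Dividing the baseline by the relative clearance: 42.8 / 0.63 = 67.9 μmol/L.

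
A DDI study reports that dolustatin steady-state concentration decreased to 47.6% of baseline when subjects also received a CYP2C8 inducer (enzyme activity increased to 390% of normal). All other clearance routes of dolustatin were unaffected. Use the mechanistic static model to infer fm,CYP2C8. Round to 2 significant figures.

0.38

Let x = fm,CYP2C8. Because steady-state concentration ∝ 1/CL, relative clearance rose to 1/0.476 = 2.101.
Setting x·3.9 + (1 − x) = 2.101 and solving: x = (2.101 − 1)/(3.9 − 1) = 0.38.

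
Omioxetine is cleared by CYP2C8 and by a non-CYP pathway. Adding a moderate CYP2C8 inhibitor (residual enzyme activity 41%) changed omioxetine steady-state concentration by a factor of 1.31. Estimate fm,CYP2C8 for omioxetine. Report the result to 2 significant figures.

0.40

CL'/CL = 1 / 1.31 = 0.7634
0.41·fm + (1 − fm) = 0.7634
fm = (0.7634 − 1) / (0.41 − 1) = 0.40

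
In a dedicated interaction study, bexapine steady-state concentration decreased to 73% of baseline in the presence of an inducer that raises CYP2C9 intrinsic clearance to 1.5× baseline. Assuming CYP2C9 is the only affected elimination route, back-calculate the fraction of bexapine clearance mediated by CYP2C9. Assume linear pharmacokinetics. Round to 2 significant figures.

0.74

CL'/CL = 1 / 0.730 = 1.37
1.5·fm + (1 − fm) = 1.37
fm = (1.37 − 1) / (1.5 − 1) = 0.74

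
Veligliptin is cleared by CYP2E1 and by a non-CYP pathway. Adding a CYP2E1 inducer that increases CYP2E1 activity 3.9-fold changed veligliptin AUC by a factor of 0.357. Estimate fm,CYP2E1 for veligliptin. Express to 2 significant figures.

Let x = fm,CYP2E1. Because AUC ∝ 1/CL, relative clearance rose to 1/0.357 = 2.801.
Setting x·3.9 + (1 − x) = 2.801 and solving: x = (2.801 − 1)/(3.9 − 1) = 0.62.

0.62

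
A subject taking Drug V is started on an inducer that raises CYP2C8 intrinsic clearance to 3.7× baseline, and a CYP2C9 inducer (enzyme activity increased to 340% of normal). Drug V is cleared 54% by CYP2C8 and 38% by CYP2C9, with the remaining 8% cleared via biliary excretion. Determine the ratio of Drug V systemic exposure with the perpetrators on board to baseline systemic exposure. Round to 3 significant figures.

CYP2C8: 0.54 × 3.7 = 1.998
CYP2C9: 0.38 × 3.4 = 1.292
Other: 0.08 (unchanged)
Relative clearance = 1.998 + 1.292 + 0.08 = 3.37.
Systemic exposure ∝ 1/CL: fold-change = 1 / 3.37 = 0.297.

0.297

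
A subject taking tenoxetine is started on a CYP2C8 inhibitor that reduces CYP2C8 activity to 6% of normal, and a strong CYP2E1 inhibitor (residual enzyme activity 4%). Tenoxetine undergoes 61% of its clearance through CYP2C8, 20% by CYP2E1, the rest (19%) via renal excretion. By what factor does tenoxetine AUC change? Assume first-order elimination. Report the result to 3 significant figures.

The CYP2C8 pathway (61% of clearance) drops to 0.06× activity: 0.61 × 0.06 = 0.0366.
The CYP2E1 pathway (20% of clearance) is reduced to 0.04× activity: 0.2 × 0.04 = 0.008.
Non-CYP routes (19%) are unchanged.
CL_new/CL_old = 0.0366 + 0.008 + 0.19 = 0.2346.
Because AUC varies inversely with clearance, the combined effect is 1 / 0.2346 = 4.26.

4.26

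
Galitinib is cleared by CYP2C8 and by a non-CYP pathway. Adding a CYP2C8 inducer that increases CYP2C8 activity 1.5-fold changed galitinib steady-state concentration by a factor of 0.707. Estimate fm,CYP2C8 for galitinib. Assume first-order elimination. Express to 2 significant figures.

Call the CYP2C8 fraction fm. After the interaction, CL_new/CL_old = fm × 1.5 + (1 − fm).
Steady-state concentration ratio = 1 / (new CL fraction), so new CL fraction = 1 / 0.707 = 1.414.
fm × 1.5 + 1 − fm = 1.414  ⇒  fm × (1.5 − 1) = 0.4144  ⇒  fm = 0.83.

0.83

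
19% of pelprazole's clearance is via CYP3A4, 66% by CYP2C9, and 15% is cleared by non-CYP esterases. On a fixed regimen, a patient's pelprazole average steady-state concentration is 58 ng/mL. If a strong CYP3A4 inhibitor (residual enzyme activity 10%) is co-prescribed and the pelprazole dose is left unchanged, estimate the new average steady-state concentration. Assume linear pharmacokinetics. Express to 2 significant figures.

The CYP3A4 pathway (19% of clearance) is reduced to 0.1× activity: 0.19 × 0.1 = 0.019.
CYP2C9 (66%) and the residual 15% are unaffected.
New clearance relative to baseline: 0.019 + 0.66 + 0.15 = 0.829.
New average steady-state concentration = baseline ÷ relative clearance = 58 / 0.829 = 70 ng/mL.

70 ng/mL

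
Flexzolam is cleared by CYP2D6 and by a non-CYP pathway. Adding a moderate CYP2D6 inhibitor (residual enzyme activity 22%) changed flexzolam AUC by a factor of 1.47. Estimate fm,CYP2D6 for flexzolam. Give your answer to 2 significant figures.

0.41

Call the CYP2D6 fraction fm. After the interaction, CL_new/CL_old = fm × 0.22 + (1 − fm).
AUC ratio = 1 / (new CL fraction), so new CL fraction = 1 / 1.47 = 0.6803.
fm × 0.22 + 1 − fm = 0.6803  ⇒  fm × (0.22 − 1) = −0.3197  ⇒  fm = 0.41.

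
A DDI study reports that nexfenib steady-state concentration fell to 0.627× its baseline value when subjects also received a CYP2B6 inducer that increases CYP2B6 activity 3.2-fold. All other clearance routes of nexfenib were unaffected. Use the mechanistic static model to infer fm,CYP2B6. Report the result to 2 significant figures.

0.27

Call the CYP2B6 fraction fm. After the interaction, CL_new/CL_old = fm × 3.2 + (1 − fm).
Steady-state concentration ratio = 1 / (new CL fraction), so new CL fraction = 1 / 0.627 = 1.595.
fm × 3.2 + 1 − fm = 1.595  ⇒  fm × (3.2 − 1) = 0.5949  ⇒  fm = 0.27.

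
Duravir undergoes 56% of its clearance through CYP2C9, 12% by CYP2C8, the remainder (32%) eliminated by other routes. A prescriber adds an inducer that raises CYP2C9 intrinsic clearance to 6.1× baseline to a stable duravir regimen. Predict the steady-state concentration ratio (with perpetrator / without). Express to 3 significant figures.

0.259

The CYP2C9 pathway (56% of clearance) rises to 6.1× activity: 0.56 × 6.1 = 3.416.
CYP2C8 (12%) and the residual 32% are unaffected.
New clearance relative to baseline: 3.416 + 0.12 + 0.32 = 3.856.
Since steady-state concentration ∝ 1/CL, the ratio is 1 / 3.856 = 0.259.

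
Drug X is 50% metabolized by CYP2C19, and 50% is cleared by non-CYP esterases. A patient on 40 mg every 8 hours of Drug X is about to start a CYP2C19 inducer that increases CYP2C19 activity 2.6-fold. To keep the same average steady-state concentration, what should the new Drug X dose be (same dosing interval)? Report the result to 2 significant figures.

CYP2C19: 0.5 × 2.6 = 1.3
Other: 0.5 (unchanged)
CL_new/CL_old = 1.3 + 0.5 = 1.8.
Css,avg = (dose rate)/CL, so holding Css fixed requires dose ∝ CL: 40 × 1.8 = 72 mg.

72 mg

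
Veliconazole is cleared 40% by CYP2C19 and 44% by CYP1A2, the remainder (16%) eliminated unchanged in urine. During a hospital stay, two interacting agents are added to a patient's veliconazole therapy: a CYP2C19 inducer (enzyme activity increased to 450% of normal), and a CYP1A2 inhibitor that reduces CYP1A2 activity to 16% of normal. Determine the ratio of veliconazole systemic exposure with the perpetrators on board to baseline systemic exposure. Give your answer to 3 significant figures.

CYP2C19: 0.4 × 4.5 = 1.8
CYP1A2: 0.44 × 0.16 = 0.0704
Other: 0.16 (unchanged)
New clearance relative to baseline: 1.8 + 0.0704 + 0.16 = 2.0304.
Because systemic exposure varies inversely with clearance, the combined effect is 1 / 2.0304 = 0.493.

0.493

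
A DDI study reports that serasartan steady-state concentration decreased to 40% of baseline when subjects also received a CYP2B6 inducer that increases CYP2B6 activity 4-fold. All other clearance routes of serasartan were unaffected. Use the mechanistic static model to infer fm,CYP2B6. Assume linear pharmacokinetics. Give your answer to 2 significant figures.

0.50

Let fm be the CYP2B6 fraction. New clearance relative to baseline = fm × 4 + (1 − fm).
Steady-state concentration ratio = 1 / (new CL fraction), so new CL fraction = 1 / 0.400 = 2.5.
fm × 4 + 1 − fm = 2.5  ⇒  fm × (4 − 1) = 1.5  ⇒  fm = 0.50.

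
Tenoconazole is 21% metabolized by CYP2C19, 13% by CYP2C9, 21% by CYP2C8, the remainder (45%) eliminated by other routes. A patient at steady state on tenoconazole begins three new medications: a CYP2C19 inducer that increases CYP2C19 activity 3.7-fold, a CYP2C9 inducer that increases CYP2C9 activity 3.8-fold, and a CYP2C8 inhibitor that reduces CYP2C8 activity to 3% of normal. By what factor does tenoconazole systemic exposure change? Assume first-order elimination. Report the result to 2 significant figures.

CYP2C19: 0.21 × 3.7 = 0.777
CYP2C9: 0.13 × 3.8 = 0.494
CYP2C8: 0.21 × 0.03 = 0.0063
Other: 0.45 (unchanged)
New clearance relative to baseline: 0.777 + 0.494 + 0.0063 + 0.45 = 1.7273.
Because systemic exposure varies inversely with clearance, the combined effect is 1 / 1.7273 = 0.58.

0.58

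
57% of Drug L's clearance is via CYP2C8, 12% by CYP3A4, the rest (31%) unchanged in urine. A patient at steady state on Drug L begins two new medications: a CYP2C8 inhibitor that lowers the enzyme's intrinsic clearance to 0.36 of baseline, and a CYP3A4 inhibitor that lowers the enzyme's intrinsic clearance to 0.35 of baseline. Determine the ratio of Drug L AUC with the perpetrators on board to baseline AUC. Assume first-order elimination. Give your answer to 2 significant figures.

1.8

The CYP2C8 pathway (57% of clearance) drops to 0.36× activity: 0.57 × 0.36 = 0.2052.
The CYP3A4 pathway (12% of clearance) is reduced to 0.35× activity: 0.12 × 0.35 = 0.042.
Non-CYP routes (31%) are unchanged.
Relative clearance = 0.2052 + 0.042 + 0.31 = 0.5572.
Because AUC varies inversely with clearance, the combined effect is 1 / 0.5572 = 1.8.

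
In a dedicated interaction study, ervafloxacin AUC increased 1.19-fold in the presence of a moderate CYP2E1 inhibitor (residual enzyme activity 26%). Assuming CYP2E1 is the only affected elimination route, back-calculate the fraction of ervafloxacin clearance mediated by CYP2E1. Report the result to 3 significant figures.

CL'/CL = 1 / 1.19 = 0.8403
0.26·fm + (1 − fm) = 0.8403
fm = (0.8403 − 1) / (0.26 − 1) = 0.216

0.216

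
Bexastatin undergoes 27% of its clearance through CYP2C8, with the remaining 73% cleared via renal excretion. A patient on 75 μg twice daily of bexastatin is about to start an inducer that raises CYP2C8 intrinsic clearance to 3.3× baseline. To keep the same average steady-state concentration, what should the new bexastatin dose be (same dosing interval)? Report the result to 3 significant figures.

CYP2C8: 0.27 × 3.3 = 0.891
Other: 0.73 (unchanged)
New clearance relative to baseline: 0.891 + 0.73 = 1.621.
Css,avg = (dose rate)/CL, so holding Css fixed requires dose ∝ CL: 75 × 1.621 = 122 μg.

122 μg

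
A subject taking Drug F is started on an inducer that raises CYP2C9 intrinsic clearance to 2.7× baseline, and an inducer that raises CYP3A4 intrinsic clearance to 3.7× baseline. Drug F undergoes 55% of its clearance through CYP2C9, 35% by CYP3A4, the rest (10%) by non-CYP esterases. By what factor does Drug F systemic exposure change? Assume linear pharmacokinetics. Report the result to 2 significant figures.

The CYP2C9 pathway (55% of clearance) is boosted to 2.7× activity: 0.55 × 2.7 = 1.485.
The CYP3A4 pathway (35% of clearance) is boosted to 3.7× activity: 0.35 × 3.7 = 1.295.
Non-CYP routes (10%) are unchanged.
Relative clearance = 1.485 + 1.295 + 0.1 = 2.88.
Net systemic exposure ratio = 1 / 2.88 = 0.35.

0.35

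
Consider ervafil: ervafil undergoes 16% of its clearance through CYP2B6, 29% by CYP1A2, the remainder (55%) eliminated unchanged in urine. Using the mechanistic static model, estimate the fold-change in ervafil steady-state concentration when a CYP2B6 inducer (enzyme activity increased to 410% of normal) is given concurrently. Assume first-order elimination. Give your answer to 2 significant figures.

0.67

The CYP2B6 pathway (16% of clearance) increases to 4.1× activity: 0.16 × 4.1 = 0.656.
CYP1A2 (29%) and the residual 55% are unaffected.
Relative clearance = 0.656 + 0.29 + 0.55 = 1.496.
Steady-state concentration is inversely proportional to clearance, so the fold-change is 1 / 1.496 = 0.67.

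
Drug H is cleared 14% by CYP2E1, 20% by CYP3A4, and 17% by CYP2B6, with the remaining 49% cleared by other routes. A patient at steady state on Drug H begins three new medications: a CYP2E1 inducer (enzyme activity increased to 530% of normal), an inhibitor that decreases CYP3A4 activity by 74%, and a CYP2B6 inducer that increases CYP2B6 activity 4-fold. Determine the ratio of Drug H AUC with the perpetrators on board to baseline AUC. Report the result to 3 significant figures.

CYP2E1: 0.14 × 5.3 = 0.742
CYP3A4: 0.2 × 0.26 = 0.052
CYP2B6: 0.17 × 4 = 0.68
Other: 0.49 (unchanged)
CL_new/CL_old = 0.742 + 0.052 + 0.68 + 0.49 = 1.964.
Because AUC varies inversely with clearance, the combined effect is 1 / 1.964 = 0.509.

0.509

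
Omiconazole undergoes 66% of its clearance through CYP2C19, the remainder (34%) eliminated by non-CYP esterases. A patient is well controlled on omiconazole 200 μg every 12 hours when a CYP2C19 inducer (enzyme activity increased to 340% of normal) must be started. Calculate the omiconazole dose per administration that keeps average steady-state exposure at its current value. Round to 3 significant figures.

The CYP2C19 pathway (66% of clearance) rises to 3.4× activity: 0.66 × 3.4 = 2.244.
The remaining 34% of clearance is unaffected.
New clearance relative to baseline: 2.244 + 0.34 = 2.584.
Exposure is unchanged when dose changes in proportion to clearance. New dose = 200 μg × 2.584 = 517 μg.

517 μg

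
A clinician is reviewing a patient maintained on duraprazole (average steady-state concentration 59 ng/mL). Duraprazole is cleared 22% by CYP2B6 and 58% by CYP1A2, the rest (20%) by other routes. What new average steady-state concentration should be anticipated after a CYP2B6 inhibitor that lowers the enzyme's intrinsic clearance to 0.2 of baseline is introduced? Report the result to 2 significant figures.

72 ng/mL

The CYP2B6 pathway (22% of clearance) drops to 0.2× activity: 0.22 × 0.2 = 0.044.
CYP1A2 (58%) and the residual 20% are unaffected.
New clearance relative to baseline: 0.044 + 0.58 + 0.2 = 0.824.
New average steady-state concentration = baseline ÷ relative clearance = 59 / 0.824 = 72 ng/mL.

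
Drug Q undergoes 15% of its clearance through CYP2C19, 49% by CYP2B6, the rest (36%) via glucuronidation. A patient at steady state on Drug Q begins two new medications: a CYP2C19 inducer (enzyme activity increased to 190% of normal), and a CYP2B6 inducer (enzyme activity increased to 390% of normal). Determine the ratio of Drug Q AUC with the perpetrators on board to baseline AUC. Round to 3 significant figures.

CYP2C19: 0.15 × 1.9 = 0.285
CYP2B6: 0.49 × 3.9 = 1.911
Other: 0.36 (unchanged)
New clearance relative to baseline: 0.285 + 1.911 + 0.36 = 2.556.
Net AUC ratio = 1 / 2.556 = 0.391.

0.391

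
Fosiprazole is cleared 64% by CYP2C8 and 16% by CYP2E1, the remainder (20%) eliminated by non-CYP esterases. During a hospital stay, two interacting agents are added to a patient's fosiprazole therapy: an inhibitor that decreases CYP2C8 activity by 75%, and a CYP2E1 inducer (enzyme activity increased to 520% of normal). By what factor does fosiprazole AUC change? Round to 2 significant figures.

0.84

The CYP2C8 pathway (64% of clearance) drops to 0.25× activity: 0.64 × 0.25 = 0.16.
The CYP2E1 pathway (16% of clearance) increases to 5.2× activity: 0.16 × 5.2 = 0.832.
Non-CYP routes (20%) are unchanged.
Relative clearance = 0.16 + 0.832 + 0.2 = 1.192.
Net AUC ratio = 1 / 1.192 = 0.84.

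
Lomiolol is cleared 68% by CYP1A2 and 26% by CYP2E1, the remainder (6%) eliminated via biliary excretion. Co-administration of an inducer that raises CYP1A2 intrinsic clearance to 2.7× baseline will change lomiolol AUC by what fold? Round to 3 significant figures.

The CYP1A2 pathway (68% of clearance) rises to 2.7× activity: 0.68 × 2.7 = 1.836.
CYP2E1 (26%) and the residual 6% are unaffected.
CL_new/CL_old = 1.836 + 0.26 + 0.06 = 2.156.
Since AUC ∝ 1/CL, the ratio is 1 / 2.156 = 0.464.

0.464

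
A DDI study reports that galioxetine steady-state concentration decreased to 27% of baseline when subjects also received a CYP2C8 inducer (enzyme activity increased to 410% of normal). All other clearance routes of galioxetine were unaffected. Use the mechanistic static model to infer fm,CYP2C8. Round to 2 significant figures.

0.87

Let fm be the CYP2C8 fraction. New clearance relative to baseline = fm × 4.1 + (1 − fm).
Steady-state concentration ratio = 1 / (new CL fraction), so new CL fraction = 1 / 0.270 = 3.704.
fm × 4.1 + 1 − fm = 3.704  ⇒  fm × (4.1 − 1) = 2.704  ⇒  fm = 0.87.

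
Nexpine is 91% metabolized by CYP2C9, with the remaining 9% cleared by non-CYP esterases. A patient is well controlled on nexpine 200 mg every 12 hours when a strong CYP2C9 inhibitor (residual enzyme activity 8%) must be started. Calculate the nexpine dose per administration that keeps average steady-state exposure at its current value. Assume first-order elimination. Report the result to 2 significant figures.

The CYP2C9 pathway (91% of clearance) falls to 0.08× activity: 0.91 × 0.08 = 0.0728.
Non-CYP routes (9%) are unchanged.
New clearance relative to baseline: 0.0728 + 0.09 = 0.1628.
Css,avg = (dose rate)/CL, so holding Css fixed requires dose ∝ CL: 200 × 0.1628 = 33 mg.

33 mg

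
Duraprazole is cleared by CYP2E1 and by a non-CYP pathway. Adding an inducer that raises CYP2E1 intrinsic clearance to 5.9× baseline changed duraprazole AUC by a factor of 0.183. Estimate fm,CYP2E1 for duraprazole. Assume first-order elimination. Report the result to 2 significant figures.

0.91

Let fm be the CYP2E1 fraction. New clearance relative to baseline = fm × 5.9 + (1 − fm).
AUC ratio = 1 / (new CL fraction), so new CL fraction = 1 / 0.183 = 5.464.
fm × 5.9 + 1 − fm = 5.464  ⇒  fm × (5.9 − 1) = 4.464  ⇒  fm = 0.91.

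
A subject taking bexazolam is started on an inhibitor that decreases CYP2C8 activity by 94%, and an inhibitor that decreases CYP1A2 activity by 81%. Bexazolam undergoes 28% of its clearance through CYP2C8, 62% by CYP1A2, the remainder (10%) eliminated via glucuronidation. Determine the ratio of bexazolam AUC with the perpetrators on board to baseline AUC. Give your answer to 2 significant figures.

CYP2C8: 0.28 × 0.06 = 0.0168
CYP1A2: 0.62 × 0.19 = 0.1178
Other: 0.1 (unchanged)
New clearance relative to baseline: 0.0168 + 0.1178 + 0.1 = 0.2346.
AUC ∝ 1/CL: fold-change = 1 / 0.2346 = 4.3.

4.3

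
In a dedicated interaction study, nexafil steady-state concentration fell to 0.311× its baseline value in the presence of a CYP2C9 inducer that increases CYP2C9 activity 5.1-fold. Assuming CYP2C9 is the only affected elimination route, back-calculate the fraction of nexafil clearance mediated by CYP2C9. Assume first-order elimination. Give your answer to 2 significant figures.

Write x for the fraction cleared via CYP2C9. The observed steady-state concentration change means clearance rose to 1/0.311 = 3.215 of baseline.
Setting x·5.1 + (1 − x) = 3.215 and solving: x = (3.215 − 1)/(5.1 − 1) = 0.54.

0.54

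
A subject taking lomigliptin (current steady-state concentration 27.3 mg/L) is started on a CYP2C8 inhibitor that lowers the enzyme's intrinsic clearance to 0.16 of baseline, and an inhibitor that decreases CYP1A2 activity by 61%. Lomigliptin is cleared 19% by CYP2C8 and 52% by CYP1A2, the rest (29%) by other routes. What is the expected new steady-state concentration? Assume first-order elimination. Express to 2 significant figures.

CYP2C8: 0.19 × 0.16 = 0.0304
CYP1A2: 0.52 × 0.39 = 0.2028
Other: 0.29 (unchanged)
Relative clearance = 0.0304 + 0.2028 + 0.29 = 0.5232.
Steady-state concentration ∝ 1/CL: new value = 27.3 / 0.5232 = 52 mg/L.

52 mg/L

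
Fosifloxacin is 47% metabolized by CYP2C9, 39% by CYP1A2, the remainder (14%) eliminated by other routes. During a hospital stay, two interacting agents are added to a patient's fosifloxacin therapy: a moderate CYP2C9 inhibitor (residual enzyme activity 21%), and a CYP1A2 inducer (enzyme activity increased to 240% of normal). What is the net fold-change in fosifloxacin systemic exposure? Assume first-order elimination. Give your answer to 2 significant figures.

The CYP2C9 pathway (47% of clearance) falls to 0.21× activity: 0.47 × 0.21 = 0.0987.
The CYP1A2 pathway (39% of clearance) is boosted to 2.4× activity: 0.39 × 2.4 = 0.936.
The remaining 14% of clearance is unaffected.
Relative clearance = 0.0987 + 0.936 + 0.14 = 1.1747.
Net systemic exposure ratio = 1 / 1.1747 = 0.85.

0.85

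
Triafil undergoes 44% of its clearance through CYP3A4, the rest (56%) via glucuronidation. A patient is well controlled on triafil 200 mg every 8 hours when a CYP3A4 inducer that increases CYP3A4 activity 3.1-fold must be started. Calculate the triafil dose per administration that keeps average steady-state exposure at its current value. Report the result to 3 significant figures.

385 mg

The CYP3A4 pathway (44% of clearance) rises to 3.1× activity: 0.44 × 3.1 = 1.364.
Non-CYP routes (56%) are unchanged.
Relative clearance = 1.364 + 0.56 = 1.924.
Exposure is unchanged when dose changes in proportion to clearance. New dose = 200 mg × 1.924 = 385 mg.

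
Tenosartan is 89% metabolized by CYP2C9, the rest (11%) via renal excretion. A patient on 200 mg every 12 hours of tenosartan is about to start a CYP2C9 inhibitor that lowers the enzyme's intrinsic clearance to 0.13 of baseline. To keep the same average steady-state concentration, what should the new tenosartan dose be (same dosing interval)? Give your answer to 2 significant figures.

CYP2C9: 0.89 × 0.13 = 0.1157
Other: 0.11 (unchanged)
CL_new/CL_old = 0.1157 + 0.11 = 0.2257.
Css,avg = (dose rate)/CL, so holding Css fixed requires dose ∝ CL: 200 × 0.2257 = 45 mg.

45 mg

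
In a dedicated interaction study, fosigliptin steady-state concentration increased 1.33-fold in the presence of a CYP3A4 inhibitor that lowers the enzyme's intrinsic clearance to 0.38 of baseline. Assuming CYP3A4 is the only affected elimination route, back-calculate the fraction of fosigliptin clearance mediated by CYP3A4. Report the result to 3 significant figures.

0.400

Let fm be the CYP3A4 fraction. New clearance relative to baseline = fm × 0.38 + (1 − fm).
Steady-state concentration ratio = 1 / (new CL fraction), so new CL fraction = 1 / 1.33 = 0.7519.
fm × 0.38 + 1 − fm = 0.7519  ⇒  fm × (0.38 − 1) = −0.2481  ⇒  fm = 0.400.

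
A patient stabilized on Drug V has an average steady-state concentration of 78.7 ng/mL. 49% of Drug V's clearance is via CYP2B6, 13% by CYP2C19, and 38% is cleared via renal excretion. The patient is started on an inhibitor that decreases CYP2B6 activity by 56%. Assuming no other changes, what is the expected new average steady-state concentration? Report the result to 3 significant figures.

CYP2B6: 0.49 × 0.44 = 0.2156
CYP2C19: 0.13 (unchanged)
Other: 0.38 (unchanged)
Relative clearance = 0.2156 + 0.13 + 0.38 = 0.7256.
Average steady-state concentration ∝ 1/CL, so new value = 78.7 / 0.7256 = 108 ng/mL.

108 ng/mL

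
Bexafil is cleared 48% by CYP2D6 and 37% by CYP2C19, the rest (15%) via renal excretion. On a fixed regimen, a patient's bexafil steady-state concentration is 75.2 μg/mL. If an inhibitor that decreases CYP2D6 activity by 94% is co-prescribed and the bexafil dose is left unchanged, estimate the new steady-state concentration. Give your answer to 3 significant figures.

137 μg/mL

CYP2D6: 0.48 × 0.06 = 0.0288
CYP2C19: 0.37 (unchanged)
Other: 0.15 (unchanged)
CL_new/CL_old = 0.0288 + 0.37 + 0.15 = 0.5488.
Steady-state concentration ∝ 1/CL, so new value = 75.2 / 0.5488 = 137 μg/mL.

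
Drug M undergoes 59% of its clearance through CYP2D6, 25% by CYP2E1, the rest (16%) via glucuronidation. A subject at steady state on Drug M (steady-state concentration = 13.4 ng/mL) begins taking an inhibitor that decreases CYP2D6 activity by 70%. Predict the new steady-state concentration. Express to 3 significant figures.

The CYP2D6 pathway (59% of clearance) falls to 0.3× activity: 0.59 × 0.3 = 0.177.
CYP2E1 (25%) and the residual 16% are unaffected.
CL_new/CL_old = 0.177 + 0.25 + 0.16 = 0.587.
Steady-state concentration ∝ 1/CL, so new value = 13.4 / 0.587 = 22.8 ng/mL.

22.8 ng/mL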